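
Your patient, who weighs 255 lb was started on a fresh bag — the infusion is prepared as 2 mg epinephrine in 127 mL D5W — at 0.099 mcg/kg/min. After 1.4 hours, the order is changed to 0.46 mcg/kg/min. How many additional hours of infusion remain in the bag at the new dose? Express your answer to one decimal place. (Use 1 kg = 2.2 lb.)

Initial rate:
Weight = 255 lb ÷ 2.2 lb/kg = 115.9091 kg
Dose = 0.099 mcg/kg/min × 115.9091 kg = 11.475 mcg/min
11.475 mcg/min × 60 min/hr = 688.5 mcg/hr
Concentration = 2 mg ÷ 127 mL = 0.01574803 mg/mL = 15.74803 mcg/mL
Rate = 688.5 mcg/hr ÷ 15.74803 mcg/mL = 43.71975 mL/hr
Volume infused so far = 43.71975 mL/hr × 1.4 hr = 61.20765 mL
Volume remaining = 127 − 61.20765 = 65.79235 mL
New rate:
Dose = 0.46 mcg/kg/min × 115.9091 kg = 53.31818 mcg/min
53.31818 mcg/min × 60 min/hr = 3199.091 mcg/hr
Rate = 3199.091 mcg/hr ÷ 15.74803 mcg/mL = 203.1423 mL/hr
Time remaining = 65.79235 mL ÷ 203.1423 mL/hr = 0.3238733 hr

0.3 hours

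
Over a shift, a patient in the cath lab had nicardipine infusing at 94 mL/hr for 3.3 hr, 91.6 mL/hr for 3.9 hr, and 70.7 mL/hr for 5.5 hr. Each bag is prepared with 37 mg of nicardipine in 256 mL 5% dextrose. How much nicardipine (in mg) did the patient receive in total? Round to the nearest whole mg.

Concentration = 37 mg ÷ 256 mL = 0.1445312 mg/mL
Stage 1: 94 mL/hr × 3.3 hr = 310.2 mL → 310.2 mL × 0.1445312 mg/mL = 44.83359 mg
Stage 2: 91.6 mL/hr × 3.9 hr = 357.24 mL → 357.24 mL × 0.1445312 mg/mL = 51.63234 mg
Stage 3: 70.7 mL/hr × 5.5 hr = 388.85 mL → 388.85 mL × 0.1445312 mg/mL = 56.20098 mg
Total = 44.83359 + 51.63234 + 56.20098 = 152.6669 mg

153 mg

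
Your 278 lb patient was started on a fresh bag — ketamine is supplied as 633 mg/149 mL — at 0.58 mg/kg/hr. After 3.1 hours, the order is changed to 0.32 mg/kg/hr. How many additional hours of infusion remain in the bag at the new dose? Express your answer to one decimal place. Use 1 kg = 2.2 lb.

10.0 hours

Initial rate:
Weight = 278 lb ÷ 2.2 lb/kg = 126.3636 kg
Dose = 0.58 mg/kg/hr × 126.3636 kg = 73.29091 mg/hr
Concentration = 633 mg ÷ 149 mL = 4.248322 mg/mL
Rate = 73.29091 mg/hr ÷ 4.248322 mg/mL = 17.25173 mL/hr
Volume infused so far = 17.25173 mL/hr × 3.1 hr = 53.48036 mL
Volume remaining = 149 − 53.48036 = 95.51964 mL
New rate:
Dose = 0.32 mg/kg/hr × 126.3636 kg = 40.43636 mg/hr
Rate = 40.43636 mg/hr ÷ 4.248322 mg/mL = 9.518196 mL/hr
Time remaining = 95.51964 mL ÷ 9.518196 mL/hr = 10.03548 hr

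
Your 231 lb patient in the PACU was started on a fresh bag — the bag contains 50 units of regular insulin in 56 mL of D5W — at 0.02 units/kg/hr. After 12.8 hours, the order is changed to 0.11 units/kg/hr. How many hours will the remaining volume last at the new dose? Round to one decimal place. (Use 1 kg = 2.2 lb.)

Initial rate:
Weight = 231 lb ÷ 2.2 lb/kg = 105 kg
Dose = 0.02 units/kg/hr × 105 kg = 2.1 units/hr
Concentration = 50 units ÷ 56 mL = 0.8928571 units/mL
Rate = 2.1 units/hr ÷ 0.8928571 units/mL = 2.352 mL/hr
Volume infused so far = 2.352 mL/hr × 12.8 hr = 30.1056 mL
Volume remaining = 56 − 30.1056 = 25.8944 mL
New rate:
Dose = 0.11 units/kg/hr × 105 kg = 11.55 units/hr
Rate = 11.55 units/hr ÷ 0.8928571 units/mL = 12.936 mL/hr
Time remaining = 25.8944 mL ÷ 12.936 mL/hr = 2.001732 hr

2.0 hours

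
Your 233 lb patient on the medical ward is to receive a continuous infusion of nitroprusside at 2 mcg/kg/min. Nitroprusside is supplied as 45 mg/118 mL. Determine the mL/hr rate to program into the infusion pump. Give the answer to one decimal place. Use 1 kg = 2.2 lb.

Weight = 233 lb ÷ 2.2 lb/kg = 105.9091 kg
Dose = 2 mcg/kg/min × 105.9091 kg = 211.8182 mcg/min
211.8182 mcg/min × 60 min/hr = 12709.09 mcg/hr
Concentration = 45 mg ÷ 118 mL = 0.3813559 mg/mL = 381.3559 mcg/mL
Rate = 12709.09 mcg/hr ÷ 381.3559 mcg/mL = 33.32606 mL/hr

33.3 mL/hr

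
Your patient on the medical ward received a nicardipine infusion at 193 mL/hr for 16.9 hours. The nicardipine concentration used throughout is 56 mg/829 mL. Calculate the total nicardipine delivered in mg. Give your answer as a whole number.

Concentration = 56 mg ÷ 829 mL = 0.06755127 mg/mL
Drug rate = 193 mL/hr × 0.06755127 mg/mL = 13.03739 mg/hr
Total = 13.03739 mg/hr × 16.9 hr = 220.332 mg

220 mg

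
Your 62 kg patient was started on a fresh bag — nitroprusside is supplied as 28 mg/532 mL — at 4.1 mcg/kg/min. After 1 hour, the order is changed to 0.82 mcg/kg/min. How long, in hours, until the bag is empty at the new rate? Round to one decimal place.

Initial rate:
Dose = 4.1 mcg/kg/min × 62 kg = 254.2 mcg/min
254.2 mcg/min × 60 min/hr = 15252 mcg/hr
Concentration = 28 mg ÷ 532 mL = 0.05263158 mg/mL = 52.63158 mcg/mL
Rate = 15252 mcg/hr ÷ 52.63158 mcg/mL = 289.788 mL/hr
Volume infused so far = 289.788 mL/hr × 1 hr = 289.788 mL
Volume remaining = 532 − 289.788 = 242.212 mL
New rate:
Dose = 0.82 mcg/kg/min × 62 kg = 50.84 mcg/min
50.84 mcg/min × 60 min/hr = 3050.4 mcg/hr
Rate = 3050.4 mcg/hr ÷ 52.63158 mcg/mL = 57.9576 mL/hr
Time remaining = 242.212 mL ÷ 57.9576 mL/hr = 4.179124 hr

4.2 hours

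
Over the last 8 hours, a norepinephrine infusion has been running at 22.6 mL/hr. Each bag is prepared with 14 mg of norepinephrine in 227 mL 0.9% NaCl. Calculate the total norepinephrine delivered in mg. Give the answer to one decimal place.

11.2 mg

Concentration = 14 mg ÷ 227 mL = 0.06167401 mg/mL = 61.67401 mcg/mL
Drug rate = 22.6 mL/hr × 61.67401 mcg/mL = 1393.833 mcg/hr
Total = 1393.833 mcg/hr × 8 hr = 11150.66 mcg = 11.15066 mg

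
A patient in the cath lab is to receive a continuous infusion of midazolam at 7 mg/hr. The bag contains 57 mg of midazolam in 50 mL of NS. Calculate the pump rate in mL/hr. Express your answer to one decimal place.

Concentration = 57 mg ÷ 50 mL = 1.14 mg/mL
Rate = 7 mg/hr ÷ 1.14 mg/mL = 6.140351 mL/hr

6.1 mL/hr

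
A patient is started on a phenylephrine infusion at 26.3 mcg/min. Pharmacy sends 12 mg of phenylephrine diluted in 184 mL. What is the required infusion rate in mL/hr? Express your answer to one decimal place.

24.2 mL/hr

26.3 mcg/min × 60 min/hr = 1578 mcg/hr
Concentration = 12 mg ÷ 184 mL = 0.06521739 mg/mL = 65.21739 mcg/mL
Rate = 1578 mcg/hr ÷ 65.21739 mcg/mL = 24.196 mL/hr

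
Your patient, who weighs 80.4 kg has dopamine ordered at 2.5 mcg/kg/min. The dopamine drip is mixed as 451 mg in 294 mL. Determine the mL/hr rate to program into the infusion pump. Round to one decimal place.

7.9 mL/hr

Dose = 2.5 mcg/kg/min × 80.4 kg = 201 mcg/min
201 mcg/min × 60 min/hr = 12060 mcg/hr
Concentration = 451 mg ÷ 294 mL = 1.534014 mg/mL = 1534.014 mcg/mL
Rate = 12060 mcg/hr ÷ 1534.014 mcg/mL = 7.861729 mL/hr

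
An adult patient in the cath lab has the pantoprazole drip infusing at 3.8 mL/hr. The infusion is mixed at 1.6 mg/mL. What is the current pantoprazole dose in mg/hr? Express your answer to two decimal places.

Drug rate = 3.8 mL/hr × 1.6 mg/mL = 6.08 mg/hr

6.08 mg/hr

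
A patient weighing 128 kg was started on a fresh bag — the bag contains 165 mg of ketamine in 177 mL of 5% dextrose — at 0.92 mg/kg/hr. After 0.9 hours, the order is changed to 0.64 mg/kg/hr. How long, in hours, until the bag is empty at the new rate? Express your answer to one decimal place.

0.7 hours

Initial rate:
Dose = 0.92 mg/kg/hr × 128 kg = 117.76 mg/hr
Concentration = 165 mg ÷ 177 mL = 0.9322034 mg/mL
Rate = 117.76 mg/hr ÷ 0.9322034 mg/mL = 126.3244 mL/hr
Volume infused so far = 126.3244 mL/hr × 0.9 hr = 113.6919 mL
Volume remaining = 177 − 113.6919 = 63.30807 mL
New rate:
Dose = 0.64 mg/kg/hr × 128 kg = 81.92 mg/hr
Rate = 81.92 mg/hr ÷ 0.9322034 mg/mL = 87.87782 mL/hr
Time remaining = 63.30807 mL ÷ 87.87782 mL/hr = 0.7204102 hr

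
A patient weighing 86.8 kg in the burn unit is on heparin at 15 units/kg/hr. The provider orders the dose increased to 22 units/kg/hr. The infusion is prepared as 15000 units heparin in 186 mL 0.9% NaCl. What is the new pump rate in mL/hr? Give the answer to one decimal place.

Dose = 22 units/kg/hr × 86.8 kg = 1909.6 units/hr
Concentration = 15000 units ÷ 186 mL = 80.64516 units/mL
Rate = 1909.6 units/hr ÷ 80.64516 units/mL = 23.67904 mL/hr

23.7 mL/hr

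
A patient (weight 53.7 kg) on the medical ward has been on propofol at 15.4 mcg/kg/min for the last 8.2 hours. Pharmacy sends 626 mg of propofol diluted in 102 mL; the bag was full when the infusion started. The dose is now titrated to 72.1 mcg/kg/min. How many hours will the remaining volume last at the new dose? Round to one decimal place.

Initial rate:
Dose = 15.4 mcg/kg/min × 53.7 kg = 826.98 mcg/min
826.98 mcg/min × 60 min/hr = 49618.8 mcg/hr
Concentration = 626 mg ÷ 102 mL = 6.137255 mg/mL = 6137.255 mcg/mL
Rate = 49618.8 mcg/hr ÷ 6137.255 mcg/mL = 8.084852 mL/hr
Volume infused so far = 8.084852 mL/hr × 8.2 hr = 66.29579 mL
Volume remaining = 102 − 66.29579 = 35.70421 mL
New rate:
Dose = 72.1 mcg/kg/min × 53.7 kg = 3871.77 mcg/min
3871.77 mcg/min × 60 min/hr = 232306.2 mcg/hr
Rate = 232306.2 mcg/hr ÷ 6137.255 mcg/mL = 37.85181 mL/hr
Time remaining = 35.70421 mL ÷ 37.85181 mL/hr = 0.943263 hr

0.9 hours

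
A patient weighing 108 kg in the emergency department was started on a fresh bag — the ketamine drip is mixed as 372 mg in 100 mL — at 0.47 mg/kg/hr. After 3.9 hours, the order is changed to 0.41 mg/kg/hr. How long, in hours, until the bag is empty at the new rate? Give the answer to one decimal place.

Initial rate:
Dose = 0.47 mg/kg/hr × 108 kg = 50.76 mg/hr
Concentration = 372 mg ÷ 100 mL = 3.72 mg/mL
Rate = 50.76 mg/hr ÷ 3.72 mg/mL = 13.64516 mL/hr
Volume infused so far = 13.64516 mL/hr × 3.9 hr = 53.21613 mL
Volume remaining = 100 − 53.21613 = 46.78387 mL
New rate:
Dose = 0.41 mg/kg/hr × 108 kg = 44.28 mg/hr
Rate = 44.28 mg/hr ÷ 3.72 mg/mL = 11.90323 mL/hr
Time remaining = 46.78387 mL ÷ 11.90323 mL/hr = 3.930352 hr

3.9 hours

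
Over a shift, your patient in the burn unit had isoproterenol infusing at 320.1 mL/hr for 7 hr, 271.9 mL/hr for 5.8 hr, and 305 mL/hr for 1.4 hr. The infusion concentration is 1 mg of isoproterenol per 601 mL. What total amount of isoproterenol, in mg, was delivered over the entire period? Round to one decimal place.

Concentration = 1 mg ÷ 601 mL = 0.001663894 mg/mL
Stage 1: 320.1 mL/hr × 7 hr = 2240.7 mL → 2240.7 mL × 0.001663894 mg/mL = 3.728286 mg
Stage 2: 271.9 mL/hr × 5.8 hr = 1577.02 mL → 1577.02 mL × 0.001663894 mg/mL = 2.623993 mg
Stage 3: 305 mL/hr × 1.4 hr = 427 mL → 427 mL × 0.001663894 mg/mL = 0.7104825 mg
Total = 3.728286 + 2.623993 + 0.7104825 = 7.062762 mg

7.1 mg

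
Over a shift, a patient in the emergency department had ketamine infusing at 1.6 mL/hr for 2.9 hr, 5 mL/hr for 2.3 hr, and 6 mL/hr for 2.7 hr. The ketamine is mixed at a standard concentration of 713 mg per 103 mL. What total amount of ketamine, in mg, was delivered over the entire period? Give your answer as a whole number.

224 mg

Concentration = 713 mg ÷ 103 mL = 6.92233 mg/mL
Stage 1: 1.6 mL/hr × 2.9 hr = 4.64 mL → 4.64 mL × 6.92233 mg/mL = 32.11961 mg
Stage 2: 5 mL/hr × 2.3 hr = 11.5 mL → 11.5 mL × 6.92233 mg/mL = 79.6068 mg
Stage 3: 6 mL/hr × 2.7 hr = 16.2 mL → 16.2 mL × 6.92233 mg/mL = 112.1417 mg
Total = 32.11961 + 79.6068 + 112.1417 = 223.8682 mg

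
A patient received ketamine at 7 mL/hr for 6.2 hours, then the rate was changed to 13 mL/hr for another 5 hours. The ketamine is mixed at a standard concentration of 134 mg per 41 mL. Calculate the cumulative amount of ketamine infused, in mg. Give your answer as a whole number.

Concentration = 134 mg ÷ 41 mL = 3.268293 mg/mL
Stage 1: 7 mL/hr × 6.2 hr = 43.4 mL → 43.4 mL × 3.268293 mg/mL = 141.8439 mg
Stage 2: 13 mL/hr × 5 hr = 65 mL → 65 mL × 3.268293 mg/mL = 212.439 mg
Total = 141.8439 + 212.439 = 354.2829 mg

354 mg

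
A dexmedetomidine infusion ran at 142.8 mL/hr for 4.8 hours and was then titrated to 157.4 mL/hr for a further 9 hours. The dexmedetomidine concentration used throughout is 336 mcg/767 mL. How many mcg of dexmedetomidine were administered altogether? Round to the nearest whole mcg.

Concentration = 336 mcg ÷ 767 mL = 0.4380704 mcg/mL
Stage 1: 142.8 mL/hr × 4.8 hr = 685.44 mL → 685.44 mL × 0.4380704 mcg/mL = 300.271 mcg
Stage 2: 157.4 mL/hr × 9 hr = 1416.6 mL → 1416.6 mL × 0.4380704 mcg/mL = 620.5705 mcg
Total = 300.271 + 620.5705 = 920.8415 mcg

921 mcg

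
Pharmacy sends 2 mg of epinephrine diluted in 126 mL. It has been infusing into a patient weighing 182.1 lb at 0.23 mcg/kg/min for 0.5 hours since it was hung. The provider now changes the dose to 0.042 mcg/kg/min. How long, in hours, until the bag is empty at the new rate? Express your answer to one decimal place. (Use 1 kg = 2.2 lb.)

6.9 hours

Initial rate:
Weight = 182.1 lb ÷ 2.2 lb/kg = 82.77273 kg
Dose = 0.23 mcg/kg/min × 82.77273 kg = 19.03773 mcg/min
19.03773 mcg/min × 60 min/hr = 1142.264 mcg/hr
Concentration = 2 mg ÷ 126 mL = 0.01587302 mg/mL = 15.87302 mcg/mL
Rate = 1142.264 mcg/hr ÷ 15.87302 mcg/mL = 71.96261 mL/hr
Volume infused so far = 71.96261 mL/hr × 0.5 hr = 35.9813 mL
Volume remaining = 126 − 35.9813 = 90.0187 mL
New rate:
Dose = 0.042 mcg/kg/min × 82.77273 kg = 3.476455 mcg/min
3.476455 mcg/min × 60 min/hr = 208.5873 mcg/hr
Rate = 208.5873 mcg/hr ÷ 15.87302 mcg/mL = 13.141 mL/hr
Time remaining = 90.0187 mL ÷ 13.141 mL/hr = 6.850217 hr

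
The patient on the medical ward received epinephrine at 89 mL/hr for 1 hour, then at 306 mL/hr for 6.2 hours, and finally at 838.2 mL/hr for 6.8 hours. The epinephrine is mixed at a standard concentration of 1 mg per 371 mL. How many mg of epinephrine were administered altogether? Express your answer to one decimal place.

20.7 mg

Concentration = 1 mg ÷ 371 mL = 0.002695418 mg/mL
Stage 1: 89 mL/hr × 1 hr = 89 mL → 89 mL × 0.002695418 mg/mL = 0.2398922 mg
Stage 2: 306 mL/hr × 6.2 hr = 1897.2 mL → 1897.2 mL × 0.002695418 mg/mL = 5.113747 mg
Stage 3: 838.2 mL/hr × 6.8 hr = 5699.76 mL → 5699.76 mL × 0.002695418 mg/mL = 15.36323 mg
Total = 0.2398922 + 5.113747 + 15.36323 = 20.71687 mg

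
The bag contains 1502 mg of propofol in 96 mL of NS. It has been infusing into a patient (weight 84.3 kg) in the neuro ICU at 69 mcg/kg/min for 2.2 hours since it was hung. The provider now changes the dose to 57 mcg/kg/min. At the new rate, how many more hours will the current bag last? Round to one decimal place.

Initial rate:
Dose = 69 mcg/kg/min × 84.3 kg = 5816.7 mcg/min
5816.7 mcg/min × 60 min/hr = 349002 mcg/hr
Concentration = 1502 mg ÷ 96 mL = 15.64583 mg/mL = 15645.83 mcg/mL
Rate = 349002 mcg/hr ÷ 15645.83 mcg/mL = 22.30639 mL/hr
Volume infused so far = 22.30639 mL/hr × 2.2 hr = 49.07405 mL
Volume remaining = 96 − 49.07405 = 46.92595 mL
New rate:
Dose = 57 mcg/kg/min × 84.3 kg = 4805.1 mcg/min
4805.1 mcg/min × 60 min/hr = 288306 mcg/hr
Rate = 288306 mcg/hr ÷ 15645.83 mcg/mL = 18.42701 mL/hr
Time remaining = 46.92595 mL ÷ 18.42701 mL/hr = 2.546585 hr

2.5 hours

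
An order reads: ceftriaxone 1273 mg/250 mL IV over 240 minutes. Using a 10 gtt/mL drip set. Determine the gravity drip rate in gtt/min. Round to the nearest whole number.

10 gtt/min

250 mL ÷ (240 min) = 1.041667 mL/min
1.041667 mL/min × 10 gtt/mL = 10.41667 gtt/min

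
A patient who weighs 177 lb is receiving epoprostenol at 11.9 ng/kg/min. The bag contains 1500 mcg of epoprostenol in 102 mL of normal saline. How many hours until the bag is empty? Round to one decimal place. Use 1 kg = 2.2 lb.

26.1 hours

Weight = 177 lb ÷ 2.2 lb/kg = 80.45455 kg
Dose = 11.9 ng/kg/min × 80.45455 kg = 957.4091 ng/min
957.4091 ng/min × 60 min/hr = 57444.55 ng/hr
Concentration = 1500 mcg ÷ 102 mL = 14.70588 mcg/mL = 14705.88 ng/mL
Rate = 57444.55 ng/hr ÷ 14705.88 ng/mL = 3.906229 mL/hr
Duration = 102 mL ÷ 3.906229 mL/hr = 26.11214 hr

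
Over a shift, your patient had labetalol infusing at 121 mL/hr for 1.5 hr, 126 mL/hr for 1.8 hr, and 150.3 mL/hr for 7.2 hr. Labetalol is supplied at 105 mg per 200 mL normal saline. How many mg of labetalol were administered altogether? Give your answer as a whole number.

782 mg

Concentration = 105 mg ÷ 200 mL = 0.525 mg/mL
Stage 1: 121 mL/hr × 1.5 hr = 181.5 mL → 181.5 mL × 0.525 mg/mL = 95.2875 mg
Stage 2: 126 mL/hr × 1.8 hr = 226.8 mL → 226.8 mL × 0.525 mg/mL = 119.07 mg
Stage 3: 150.3 mL/hr × 7.2 hr = 1082.16 mL → 1082.16 mL × 0.525 mg/mL = 568.134 mg
Total = 95.2875 + 119.07 + 568.134 = 782.4915 mg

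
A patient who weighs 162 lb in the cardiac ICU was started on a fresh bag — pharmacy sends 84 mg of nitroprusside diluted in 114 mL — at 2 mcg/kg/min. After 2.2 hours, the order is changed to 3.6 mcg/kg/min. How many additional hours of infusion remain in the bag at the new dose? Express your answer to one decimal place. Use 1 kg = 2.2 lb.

4.1 hours

Initial rate:
Weight = 162 lb ÷ 2.2 lb/kg = 73.63636 kg
Dose = 2 mcg/kg/min × 73.63636 kg = 147.2727 mcg/min
147.2727 mcg/min × 60 min/hr = 8836.364 mcg/hr
Concentration = 84 mg ÷ 114 mL = 0.7368421 mg/mL = 736.8421 mcg/mL
Rate = 8836.364 mcg/hr ÷ 736.8421 mcg/mL = 11.99221 mL/hr
Volume infused so far = 11.99221 mL/hr × 2.2 hr = 26.38286 mL
Volume remaining = 114 − 26.38286 = 87.61714 mL
New rate:
Dose = 3.6 mcg/kg/min × 73.63636 kg = 265.0909 mcg/min
265.0909 mcg/min × 60 min/hr = 15905.45 mcg/hr
Rate = 15905.45 mcg/hr ÷ 736.8421 mcg/mL = 21.58597 mL/hr
Time remaining = 87.61714 mL ÷ 21.58597 mL/hr = 4.058985 hr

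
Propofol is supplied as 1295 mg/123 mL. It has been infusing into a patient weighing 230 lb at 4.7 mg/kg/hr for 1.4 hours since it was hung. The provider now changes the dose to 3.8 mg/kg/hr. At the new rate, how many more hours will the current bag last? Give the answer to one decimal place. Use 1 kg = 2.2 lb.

1.5 hours

Initial rate:
Weight = 230 lb ÷ 2.2 lb/kg = 104.5455 kg
Dose = 4.7 mg/kg/hr × 104.5455 kg = 491.3636 mg/hr
Concentration = 1295 mg ÷ 123 mL = 10.52846 mg/mL
Rate = 491.3636 mg/hr ÷ 10.52846 mg/mL = 46.67006 mL/hr
Volume infused so far = 46.67006 mL/hr × 1.4 hr = 65.33808 mL
Volume remaining = 123 − 65.33808 = 57.66192 mL
New rate:
Dose = 3.8 mg/kg/hr × 104.5455 kg = 397.2727 mg/hr
Rate = 397.2727 mg/hr ÷ 10.52846 mg/mL = 37.73324 mL/hr
Time remaining = 57.66192 mL ÷ 37.73324 mL/hr = 1.528146 hr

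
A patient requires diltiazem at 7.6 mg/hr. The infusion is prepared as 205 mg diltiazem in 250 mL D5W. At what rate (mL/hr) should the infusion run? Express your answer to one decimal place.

9.3 mL/hr

Concentration = 205 mg ÷ 250 mL = 0.82 mg/mL
Rate = 7.6 mg/hr ÷ 0.82 mg/mL = 9.268293 mL/hr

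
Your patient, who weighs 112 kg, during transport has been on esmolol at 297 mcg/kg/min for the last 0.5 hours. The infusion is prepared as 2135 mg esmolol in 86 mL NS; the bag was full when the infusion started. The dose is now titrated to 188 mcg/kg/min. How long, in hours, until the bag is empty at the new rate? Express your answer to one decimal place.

0.9 hours

Initial rate:
Dose = 297 mcg/kg/min × 112 kg = 33264 mcg/min
33264 mcg/min × 60 min/hr = 1995840 mcg/hr
Concentration = 2135 mg ÷ 86 mL = 24.82558 mg/mL = 24825.58 mcg/mL
Rate = 1995840 mcg/hr ÷ 24825.58 mcg/mL = 80.39449 mL/hr
Volume infused so far = 80.39449 mL/hr × 0.5 hr = 40.19725 mL
Volume remaining = 86 − 40.19725 = 45.80275 mL
New rate:
Dose = 188 mcg/kg/min × 112 kg = 21056 mcg/min
21056 mcg/min × 60 min/hr = 1263360 mcg/hr
Rate = 1263360 mcg/hr ÷ 24825.58 mcg/mL = 50.88944 mL/hr
Time remaining = 45.80275 mL ÷ 50.88944 mL/hr = 0.9000443 hr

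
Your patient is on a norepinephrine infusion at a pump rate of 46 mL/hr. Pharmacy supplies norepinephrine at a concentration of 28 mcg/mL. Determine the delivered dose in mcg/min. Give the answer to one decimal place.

21.5 mcg/min

Drug rate = 46 mL/hr × 28 mcg/mL = 1288 mcg/hr
1288 mcg/hr ÷ 60 min/hr = 21.46667 mcg/min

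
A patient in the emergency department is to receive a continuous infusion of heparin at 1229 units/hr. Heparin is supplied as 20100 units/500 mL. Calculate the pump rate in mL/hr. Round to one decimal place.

Concentration = 20100 units ÷ 500 mL = 40.2 units/mL
Rate = 1229 units/hr ÷ 40.2 units/mL = 30.57214 mL/hr

30.6 mL/hr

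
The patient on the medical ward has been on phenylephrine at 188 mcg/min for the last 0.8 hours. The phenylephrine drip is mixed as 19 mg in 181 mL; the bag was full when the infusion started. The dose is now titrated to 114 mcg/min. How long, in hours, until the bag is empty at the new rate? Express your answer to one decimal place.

1.5 hours

Initial rate:
188 mcg/min × 60 min/hr = 11280 mcg/hr
Concentration = 19 mg ÷ 181 mL = 0.1049724 mg/mL = 104.9724 mcg/mL
Rate = 11280 mcg/hr ÷ 104.9724 mcg/mL = 107.4568 mL/hr
Volume infused so far = 107.4568 mL/hr × 0.8 hr = 85.96547 mL
Volume remaining = 181 − 85.96547 = 95.03453 mL
New rate:
114 mcg/min × 60 min/hr = 6840 mcg/hr
Rate = 6840 mcg/hr ÷ 104.9724 mcg/mL = 65.16 mL/hr
Time remaining = 95.03453 mL ÷ 65.16 mL/hr = 1.45848 hr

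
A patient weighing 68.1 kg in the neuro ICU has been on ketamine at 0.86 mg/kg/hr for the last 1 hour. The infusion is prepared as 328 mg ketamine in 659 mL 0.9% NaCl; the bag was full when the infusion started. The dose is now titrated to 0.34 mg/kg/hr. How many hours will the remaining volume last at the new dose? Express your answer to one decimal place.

Initial rate:
Dose = 0.86 mg/kg/hr × 68.1 kg = 58.566 mg/hr
Concentration = 328 mg ÷ 659 mL = 0.4977238 mg/mL
Rate = 58.566 mg/hr ÷ 0.4977238 mg/mL = 117.6677 mL/hr
Volume infused so far = 117.6677 mL/hr × 1 hr = 117.6677 mL
Volume remaining = 659 − 117.6677 = 541.3323 mL
New rate:
Dose = 0.34 mg/kg/hr × 68.1 kg = 23.154 mg/hr
Rate = 23.154 mg/hr ÷ 0.4977238 mg/mL = 46.51977 mL/hr
Time remaining = 541.3323 mL ÷ 46.51977 mL/hr = 11.63661 hr

11.6 hours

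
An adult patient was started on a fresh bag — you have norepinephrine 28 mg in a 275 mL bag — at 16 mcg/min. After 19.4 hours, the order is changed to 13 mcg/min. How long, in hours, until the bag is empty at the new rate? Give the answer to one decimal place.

12.0 hours

Initial rate:
16 mcg/min × 60 min/hr = 960 mcg/hr
Concentration = 28 mg ÷ 275 mL = 0.1018182 mg/mL = 101.8182 mcg/mL
Rate = 960 mcg/hr ÷ 101.8182 mcg/mL = 9.428571 mL/hr
Volume infused so far = 9.428571 mL/hr × 19.4 hr = 182.9143 mL
Volume remaining = 275 − 182.9143 = 92.08571 mL
New rate:
13 mcg/min × 60 min/hr = 780 mcg/hr
Rate = 780 mcg/hr ÷ 101.8182 mcg/mL = 7.660714 mL/hr
Time remaining = 92.08571 mL ÷ 7.660714 mL/hr = 12.02051 hr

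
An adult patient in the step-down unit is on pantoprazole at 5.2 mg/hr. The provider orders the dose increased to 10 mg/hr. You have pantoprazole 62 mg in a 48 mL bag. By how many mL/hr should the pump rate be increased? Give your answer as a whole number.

At the current dose:
Concentration = 62 mg ÷ 48 mL = 1.291667 mg/mL
Rate = 5.2 mg/hr ÷ 1.291667 mg/mL = 4.025806 mL/hr
At the new dose:
Rate = 10 mg/hr ÷ 1.291667 mg/mL = 7.741935 mL/hr
Change = 7.741935 − 4.025806 = 3.716129 mL/hr → 3.716129 mL/hr increase

4 mL/hr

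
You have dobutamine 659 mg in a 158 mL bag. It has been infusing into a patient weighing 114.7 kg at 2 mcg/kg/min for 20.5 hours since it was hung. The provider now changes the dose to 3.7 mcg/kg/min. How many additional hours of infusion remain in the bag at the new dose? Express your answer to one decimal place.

Initial rate:
Dose = 2 mcg/kg/min × 114.7 kg = 229.4 mcg/min
229.4 mcg/min × 60 min/hr = 13764 mcg/hr
Concentration = 659 mg ÷ 158 mL = 4.170886 mg/mL = 4170.886 mcg/mL
Rate = 13764 mcg/hr ÷ 4170.886 mcg/mL = 3.300018 mL/hr
Volume infused so far = 3.300018 mL/hr × 20.5 hr = 67.65037 mL
Volume remaining = 158 − 67.65037 = 90.34963 mL
New rate:
Dose = 3.7 mcg/kg/min × 114.7 kg = 424.39 mcg/min
424.39 mcg/min × 60 min/hr = 25463.4 mcg/hr
Rate = 25463.4 mcg/hr ÷ 4170.886 mcg/mL = 6.105034 mL/hr
Time remaining = 90.34963 mL ÷ 6.105034 mL/hr = 14.7992 hr

14.8 hours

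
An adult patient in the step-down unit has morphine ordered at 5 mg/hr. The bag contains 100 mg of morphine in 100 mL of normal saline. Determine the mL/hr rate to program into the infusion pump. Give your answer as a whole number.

Concentration = 100 mg ÷ 100 mL = 1 mg/mL
Rate = 5 mg/hr ÷ 1 mg/mL = 5 mL/hr

5 mL/hr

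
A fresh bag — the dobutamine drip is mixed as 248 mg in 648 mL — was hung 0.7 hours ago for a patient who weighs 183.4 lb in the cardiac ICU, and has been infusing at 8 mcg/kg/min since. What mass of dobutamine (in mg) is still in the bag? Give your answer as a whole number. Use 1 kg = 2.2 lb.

Weight = 183.4 lb ÷ 2.2 lb/kg = 83.36364 kg
Dose = 8 mcg/kg/min × 83.36364 kg = 666.9091 mcg/min
666.9091 mcg/min × 60 min/hr = 40014.55 mcg/hr
Concentration = 248 mg ÷ 648 mL = 0.382716 mg/mL = 382.716 mcg/mL
Rate = 40014.55 mcg/hr ÷ 382.716 mcg/mL = 104.5541 mL/hr
Volume infused = 104.5541 mL/hr × 0.7 hr = 73.18789 mL
Volume remaining = 648 − 73.18789 = 574.8121 mL
Drug remaining = 574.8121 mL × 382.716 mcg/mL = 219989.8 mcg = 219.9898 mg

220 mg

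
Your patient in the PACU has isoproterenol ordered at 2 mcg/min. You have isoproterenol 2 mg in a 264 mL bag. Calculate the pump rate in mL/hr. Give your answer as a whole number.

16 mL/hr

2 mcg/min × 60 min/hr = 120 mcg/hr
Concentration = 2 mg ÷ 264 mL = 0.007575758 mg/mL = 7.575758 mcg/mL
Rate = 120 mcg/hr ÷ 7.575758 mcg/mL = 15.84 mL/hr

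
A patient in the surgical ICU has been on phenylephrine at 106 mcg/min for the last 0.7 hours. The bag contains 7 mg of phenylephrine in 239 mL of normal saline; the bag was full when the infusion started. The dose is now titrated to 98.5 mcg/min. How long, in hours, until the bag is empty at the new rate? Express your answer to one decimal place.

0.4 hours

Initial rate:
106 mcg/min × 60 min/hr = 6360 mcg/hr
Concentration = 7 mg ÷ 239 mL = 0.0292887 mg/mL = 29.2887 mcg/mL
Rate = 6360 mcg/hr ÷ 29.2887 mcg/mL = 217.1486 mL/hr
Volume infused so far = 217.1486 mL/hr × 0.7 hr = 152.004 mL
Volume remaining = 239 − 152.004 = 86.996 mL
New rate:
98.5 mcg/min × 60 min/hr = 5910 mcg/hr
Rate = 5910 mcg/hr ÷ 29.2887 mcg/mL = 201.7843 mL/hr
Time remaining = 86.996 mL ÷ 201.7843 mL/hr = 0.4311337 hr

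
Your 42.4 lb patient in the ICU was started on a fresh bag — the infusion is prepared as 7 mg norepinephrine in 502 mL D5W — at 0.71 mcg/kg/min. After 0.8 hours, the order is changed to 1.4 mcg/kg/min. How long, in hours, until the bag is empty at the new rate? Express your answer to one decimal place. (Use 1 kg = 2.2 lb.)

3.9 hours

Initial rate:
Weight = 42.4 lb ÷ 2.2 lb/kg = 19.27273 kg
Dose = 0.71 mcg/kg/min × 19.27273 kg = 13.68364 mcg/min
13.68364 mcg/min × 60 min/hr = 821.0182 mcg/hr
Concentration = 7 mg ÷ 502 mL = 0.01394422 mg/mL = 13.94422 mcg/mL
Rate = 821.0182 mcg/hr ÷ 13.94422 mcg/mL = 58.87873 mL/hr
Volume infused so far = 58.87873 mL/hr × 0.8 hr = 47.10299 mL
Volume remaining = 502 − 47.10299 = 454.897 mL
New rate:
Dose = 1.4 mcg/kg/min × 19.27273 kg = 26.98182 mcg/min
26.98182 mcg/min × 60 min/hr = 1618.909 mcg/hr
Rate = 1618.909 mcg/hr ÷ 13.94422 mcg/mL = 116.0989 mL/hr
Time remaining = 454.897 mL ÷ 116.0989 mL/hr = 3.918185 hr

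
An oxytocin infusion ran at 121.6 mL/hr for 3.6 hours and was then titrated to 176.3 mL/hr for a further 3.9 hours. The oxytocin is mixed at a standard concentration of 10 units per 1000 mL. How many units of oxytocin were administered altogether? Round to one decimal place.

11.3 units

Concentration = 10 units ÷ 1000 mL = 0.01 units/mL
Stage 1: 121.6 mL/hr × 3.6 hr = 437.76 mL → 437.76 mL × 0.01 units/mL = 4.3776 units
Stage 2: 176.3 mL/hr × 3.9 hr = 687.57 mL → 687.57 mL × 0.01 units/mL = 6.8757 units
Total = 4.3776 + 6.8757 = 11.2533 units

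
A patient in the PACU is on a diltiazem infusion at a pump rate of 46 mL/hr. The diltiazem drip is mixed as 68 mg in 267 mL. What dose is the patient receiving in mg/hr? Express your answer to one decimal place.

Concentration = 68 mg ÷ 267 mL = 0.2546816 mg/mL
Drug rate = 46 mL/hr × 0.2546816 mg/mL = 11.71536 mg/hr

11.7 mg/hr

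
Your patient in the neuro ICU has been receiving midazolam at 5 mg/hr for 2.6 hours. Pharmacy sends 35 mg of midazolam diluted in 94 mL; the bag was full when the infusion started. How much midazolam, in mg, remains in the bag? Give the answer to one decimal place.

Concentration = 35 mg ÷ 94 mL = 0.3723404 mg/mL
Rate = 5 mg/hr ÷ 0.3723404 mg/mL = 13.42857 mL/hr
Volume infused = 13.42857 mL/hr × 2.6 hr = 34.91429 mL
Volume remaining = 94 − 34.91429 = 59.08571 mL
Drug remaining = 59.08571 mL × 0.3723404 mg/mL = 22 mg

22.0 mg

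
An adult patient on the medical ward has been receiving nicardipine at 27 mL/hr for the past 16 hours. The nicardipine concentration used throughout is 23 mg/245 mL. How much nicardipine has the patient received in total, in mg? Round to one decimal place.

Concentration = 23 mg ÷ 245 mL = 0.09387755 mg/mL
Drug rate = 27 mL/hr × 0.09387755 mg/mL = 2.534694 mg/hr
Total = 2.534694 mg/hr × 16 hr = 40.5551 mg

40.6 mg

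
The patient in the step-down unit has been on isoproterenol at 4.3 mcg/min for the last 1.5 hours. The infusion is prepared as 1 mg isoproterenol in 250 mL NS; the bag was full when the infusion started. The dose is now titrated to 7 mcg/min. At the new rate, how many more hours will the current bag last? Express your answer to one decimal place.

Initial rate:
4.3 mcg/min × 60 min/hr = 258 mcg/hr
Concentration = 1 mg ÷ 250 mL = 0.004 mg/mL = 4 mcg/mL
Rate = 258 mcg/hr ÷ 4 mcg/mL = 64.5 mL/hr
Volume infused so far = 64.5 mL/hr × 1.5 hr = 96.75 mL
Volume remaining = 250 − 96.75 = 153.25 mL
New rate:
7 mcg/min × 60 min/hr = 420 mcg/hr
Rate = 420 mcg/hr ÷ 4 mcg/mL = 105 mL/hr
Time remaining = 153.25 mL ÷ 105 mL/hr = 1.459524 hr

1.5 hours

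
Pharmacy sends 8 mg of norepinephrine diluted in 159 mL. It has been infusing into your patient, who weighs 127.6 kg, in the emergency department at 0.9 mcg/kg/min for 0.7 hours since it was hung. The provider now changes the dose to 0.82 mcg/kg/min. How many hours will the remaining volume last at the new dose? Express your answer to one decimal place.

0.5 hours

Initial rate:
Dose = 0.9 mcg/kg/min × 127.6 kg = 114.84 mcg/min
114.84 mcg/min × 60 min/hr = 6890.4 mcg/hr
Concentration = 8 mg ÷ 159 mL = 0.05031447 mg/mL = 50.31447 mcg/mL
Rate = 6890.4 mcg/hr ÷ 50.31447 mcg/mL = 136.9467 mL/hr
Volume infused so far = 136.9467 mL/hr × 0.7 hr = 95.86269 mL
Volume remaining = 159 − 95.86269 = 63.13731 mL
New rate:
Dose = 0.82 mcg/kg/min × 127.6 kg = 104.632 mcg/min
104.632 mcg/min × 60 min/hr = 6277.92 mcg/hr
Rate = 6277.92 mcg/hr ÷ 50.31447 mcg/mL = 124.7737 mL/hr
Time remaining = 63.13731 mL ÷ 124.7737 mL/hr = 0.5060147 hr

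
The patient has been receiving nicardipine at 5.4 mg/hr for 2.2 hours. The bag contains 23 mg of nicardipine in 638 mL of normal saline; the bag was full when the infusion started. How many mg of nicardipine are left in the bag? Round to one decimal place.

11.1 mg

Concentration = 23 mg ÷ 638 mL = 0.03605016 mg/mL
Rate = 5.4 mg/hr ÷ 0.03605016 mg/mL = 149.7913 mL/hr
Volume infused = 149.7913 mL/hr × 2.2 hr = 329.5409 mL
Volume remaining = 638 − 329.5409 = 308.4591 mL
Drug remaining = 308.4591 mL × 0.03605016 mg/mL = 11.12 mg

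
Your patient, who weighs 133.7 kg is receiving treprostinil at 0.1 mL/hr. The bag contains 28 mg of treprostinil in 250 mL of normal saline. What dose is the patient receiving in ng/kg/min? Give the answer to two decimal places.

Concentration = 28 mg ÷ 250 mL = 0.112 mg/mL = 112000 ng/mL
Drug rate = 0.1 mL/hr × 112000 ng/mL = 11200 ng/hr
11200 ng/hr ÷ 60 min/hr = 186.6667 ng/min
186.6667 ng/min ÷ 133.7 kg = 1.396161 ng/kg/min

1.40 ng/kg/min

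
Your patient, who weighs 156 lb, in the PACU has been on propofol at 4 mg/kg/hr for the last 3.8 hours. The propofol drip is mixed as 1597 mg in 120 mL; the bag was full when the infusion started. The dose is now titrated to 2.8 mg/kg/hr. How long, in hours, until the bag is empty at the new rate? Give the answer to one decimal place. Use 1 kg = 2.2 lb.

Initial rate:
Weight = 156 lb ÷ 2.2 lb/kg = 70.90909 kg
Dose = 4 mg/kg/hr × 70.90909 kg = 283.6364 mg/hr
Concentration = 1597 mg ÷ 120 mL = 13.30833 mg/mL
Rate = 283.6364 mg/hr ÷ 13.30833 mg/mL = 21.31269 mL/hr
Volume infused so far = 21.31269 mL/hr × 3.8 hr = 80.98822 mL
Volume remaining = 120 − 80.98822 = 39.01178 mL
New rate:
Dose = 2.8 mg/kg/hr × 70.90909 kg = 198.5455 mg/hr
Rate = 198.5455 mg/hr ÷ 13.30833 mg/mL = 14.91888 mL/hr
Time remaining = 39.01178 mL ÷ 14.91888 mL/hr = 2.614927 hr

2.6 hours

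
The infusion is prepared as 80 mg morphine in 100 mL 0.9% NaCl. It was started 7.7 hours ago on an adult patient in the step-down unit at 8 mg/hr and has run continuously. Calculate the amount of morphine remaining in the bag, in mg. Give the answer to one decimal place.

Concentration = 80 mg ÷ 100 mL = 0.8 mg/mL
Rate = 8 mg/hr ÷ 0.8 mg/mL = 10 mL/hr
Volume infused = 10 mL/hr × 7.7 hr = 77 mL
Volume remaining = 100 − 77 = 23 mL
Drug remaining = 23 mL × 0.8 mg/mL = 18.4 mg

18.4 mg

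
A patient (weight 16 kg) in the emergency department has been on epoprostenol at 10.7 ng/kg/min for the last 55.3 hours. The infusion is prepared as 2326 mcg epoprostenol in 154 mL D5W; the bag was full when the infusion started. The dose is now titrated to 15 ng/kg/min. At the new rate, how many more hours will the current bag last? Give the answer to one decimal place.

122.1 hours

Initial rate:
Dose = 10.7 ng/kg/min × 16 kg = 171.2 ng/min
171.2 ng/min × 60 min/hr = 10272 ng/hr
Concentration = 2326 mcg ÷ 154 mL = 15.1039 mcg/mL = 15103.9 ng/mL
Rate = 10272 ng/hr ÷ 15103.9 ng/mL = 0.6800894 mL/hr
Volume infused so far = 0.6800894 mL/hr × 55.3 hr = 37.60895 mL
Volume remaining = 154 − 37.60895 = 116.3911 mL
New rate:
Dose = 15 ng/kg/min × 16 kg = 240 ng/min
240 ng/min × 60 min/hr = 14400 ng/hr
Rate = 14400 ng/hr ÷ 15103.9 ng/mL = 0.9533964 mL/hr
Time remaining = 116.3911 mL ÷ 0.9533964 mL/hr = 122.0804 hr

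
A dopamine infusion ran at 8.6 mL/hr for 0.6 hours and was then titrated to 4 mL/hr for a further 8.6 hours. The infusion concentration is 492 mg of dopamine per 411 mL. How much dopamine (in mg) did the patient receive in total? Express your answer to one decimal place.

47.4 mg

Concentration = 492 mg ÷ 411 mL = 1.19708 mg/mL
Stage 1: 8.6 mL/hr × 0.6 hr = 5.16 mL → 5.16 mL × 1.19708 mg/mL = 6.176934 mg
Stage 2: 4 mL/hr × 8.6 hr = 34.4 mL → 34.4 mL × 1.19708 mg/mL = 41.17956 mg
Total = 6.176934 + 41.17956 = 47.3565 mg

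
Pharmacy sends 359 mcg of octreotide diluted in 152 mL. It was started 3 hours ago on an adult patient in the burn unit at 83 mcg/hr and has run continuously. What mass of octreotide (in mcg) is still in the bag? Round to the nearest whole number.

110 mcg

Concentration = 359 mcg ÷ 152 mL = 2.361842 mcg/mL
Rate = 83 mcg/hr ÷ 2.361842 mcg/mL = 35.14206 mL/hr
Volume infused = 35.14206 mL/hr × 3 hr = 105.4262 mL
Volume remaining = 152 − 105.4262 = 46.57382 mL
Drug remaining = 46.57382 mL × 2.361842 mcg/mL = 110 mcg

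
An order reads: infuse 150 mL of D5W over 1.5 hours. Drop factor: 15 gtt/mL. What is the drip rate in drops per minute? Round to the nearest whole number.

150 mL ÷ (1.5 hr × 60 = 90 min) = 1.666667 mL/min
1.666667 mL/min × 15 gtt/mL = 25 gtt/min

25 gtt/min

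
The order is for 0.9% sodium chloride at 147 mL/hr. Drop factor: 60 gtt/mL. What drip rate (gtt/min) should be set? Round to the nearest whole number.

147 mL/hr ÷ 60 min/hr = 2.45 mL/min
2.45 mL/min × 60 gtt/mL = 147 gtt/min

147 gtt/min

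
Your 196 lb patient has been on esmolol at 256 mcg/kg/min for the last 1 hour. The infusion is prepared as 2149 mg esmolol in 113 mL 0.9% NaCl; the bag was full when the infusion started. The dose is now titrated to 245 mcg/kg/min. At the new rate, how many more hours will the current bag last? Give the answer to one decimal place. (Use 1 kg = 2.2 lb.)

0.6 hours

Initial rate:
Weight = 196 lb ÷ 2.2 lb/kg = 89.09091 kg
Dose = 256 mcg/kg/min × 89.09091 kg = 22807.27 mcg/min
22807.27 mcg/min × 60 min/hr = 1368436 mcg/hr
Concentration = 2149 mg ÷ 113 mL = 19.0177 mg/mL = 19017.7 mcg/mL
Rate = 1368436 mcg/hr ÷ 19017.7 mcg/mL = 71.95594 mL/hr
Volume infused so far = 71.95594 mL/hr × 1 hr = 71.95594 mL
Volume remaining = 113 − 71.95594 = 41.04406 mL
New rate:
Dose = 245 mcg/kg/min × 89.09091 kg = 21827.27 mcg/min
21827.27 mcg/min × 60 min/hr = 1309636 mcg/hr
Rate = 1309636 mcg/hr ÷ 19017.7 mcg/mL = 68.86408 mL/hr
Time remaining = 41.04406 mL ÷ 68.86408 mL/hr = 0.5960155 hr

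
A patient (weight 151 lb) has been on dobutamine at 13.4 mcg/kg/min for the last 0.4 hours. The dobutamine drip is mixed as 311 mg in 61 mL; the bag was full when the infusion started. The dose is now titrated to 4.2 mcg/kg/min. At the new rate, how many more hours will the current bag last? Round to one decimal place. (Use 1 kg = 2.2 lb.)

16.7 hours

Initial rate:
Weight = 151 lb ÷ 2.2 lb/kg = 68.63636 kg
Dose = 13.4 mcg/kg/min × 68.63636 kg = 919.7273 mcg/min
919.7273 mcg/min × 60 min/hr = 55183.64 mcg/hr
Concentration = 311 mg ÷ 61 mL = 5.098361 mg/mL = 5098.361 mcg/mL
Rate = 55183.64 mcg/hr ÷ 5098.361 mcg/mL = 10.8238 mL/hr
Volume infused so far = 10.8238 mL/hr × 0.4 hr = 4.32952 mL
Volume remaining = 61 − 4.32952 = 56.67048 mL
New rate:
Dose = 4.2 mcg/kg/min × 68.63636 kg = 288.2727 mcg/min
288.2727 mcg/min × 60 min/hr = 17296.36 mcg/hr
Rate = 17296.36 mcg/hr ÷ 5098.361 mcg/mL = 3.392534 mL/hr
Time remaining = 56.67048 mL ÷ 3.392534 mL/hr = 16.70447 hr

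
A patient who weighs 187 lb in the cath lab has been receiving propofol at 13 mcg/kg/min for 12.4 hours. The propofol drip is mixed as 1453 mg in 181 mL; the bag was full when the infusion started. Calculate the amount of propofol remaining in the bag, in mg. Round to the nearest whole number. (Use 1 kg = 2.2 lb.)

Weight = 187 lb ÷ 2.2 lb/kg = 85 kg
Dose = 13 mcg/kg/min × 85 kg = 1105 mcg/min
1105 mcg/min × 60 min/hr = 66300 mcg/hr
Concentration = 1453 mg ÷ 181 mL = 8.027624 mg/mL = 8027.624 mcg/mL
Rate = 66300 mcg/hr ÷ 8027.624 mcg/mL = 8.258981 mL/hr
Volume infused = 8.258981 mL/hr × 12.4 hr = 102.4114 mL
Volume remaining = 181 − 102.4114 = 78.58863 mL
Drug remaining = 78.58863 mL × 8027.624 mcg/mL = 630880 mcg = 630.88 mg

631 mg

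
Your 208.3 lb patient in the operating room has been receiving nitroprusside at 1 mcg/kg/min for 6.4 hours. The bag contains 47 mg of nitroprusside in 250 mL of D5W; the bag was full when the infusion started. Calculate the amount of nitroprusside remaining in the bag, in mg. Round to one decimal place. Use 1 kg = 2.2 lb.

Weight = 208.3 lb ÷ 2.2 lb/kg = 94.68182 kg
Dose = 1 mcg/kg/min × 94.68182 kg = 94.68182 mcg/min
94.68182 mcg/min × 60 min/hr = 5680.909 mcg/hr
Concentration = 47 mg ÷ 250 mL = 0.188 mg/mL = 188 mcg/mL
Rate = 5680.909 mcg/hr ÷ 188 mcg/mL = 30.2176 mL/hr
Volume infused = 30.2176 mL/hr × 6.4 hr = 193.3926 mL
Volume remaining = 250 − 193.3926 = 56.60735 mL
Drug remaining = 56.60735 mL × 188 mcg/mL = 10642.18 mcg = 10.64218 mg

10.6 mg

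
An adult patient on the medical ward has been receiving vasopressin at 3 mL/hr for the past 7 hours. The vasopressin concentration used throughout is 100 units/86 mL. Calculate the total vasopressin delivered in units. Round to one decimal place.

24.4 units

Concentration = 100 units ÷ 86 mL = 1.162791 units/mL
Drug rate = 3 mL/hr × 1.162791 units/mL = 3.488372 units/hr
Total = 3.488372 units/hr × 7 hr = 24.4186 units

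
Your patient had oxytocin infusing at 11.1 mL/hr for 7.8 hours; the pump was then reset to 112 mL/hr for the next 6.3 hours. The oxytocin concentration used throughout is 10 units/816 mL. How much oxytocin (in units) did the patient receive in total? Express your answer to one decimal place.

9.7 units

Concentration = 10 units ÷ 816 mL = 0.0122549 units/mL
Stage 1: 11.1 mL/hr × 7.8 hr = 86.58 mL → 86.58 mL × 0.0122549 units/mL = 1.061029 units
Stage 2: 112 mL/hr × 6.3 hr = 705.6 mL → 705.6 mL × 0.0122549 units/mL = 8.647059 units
Total = 1.061029 + 8.647059 = 9.708088 units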